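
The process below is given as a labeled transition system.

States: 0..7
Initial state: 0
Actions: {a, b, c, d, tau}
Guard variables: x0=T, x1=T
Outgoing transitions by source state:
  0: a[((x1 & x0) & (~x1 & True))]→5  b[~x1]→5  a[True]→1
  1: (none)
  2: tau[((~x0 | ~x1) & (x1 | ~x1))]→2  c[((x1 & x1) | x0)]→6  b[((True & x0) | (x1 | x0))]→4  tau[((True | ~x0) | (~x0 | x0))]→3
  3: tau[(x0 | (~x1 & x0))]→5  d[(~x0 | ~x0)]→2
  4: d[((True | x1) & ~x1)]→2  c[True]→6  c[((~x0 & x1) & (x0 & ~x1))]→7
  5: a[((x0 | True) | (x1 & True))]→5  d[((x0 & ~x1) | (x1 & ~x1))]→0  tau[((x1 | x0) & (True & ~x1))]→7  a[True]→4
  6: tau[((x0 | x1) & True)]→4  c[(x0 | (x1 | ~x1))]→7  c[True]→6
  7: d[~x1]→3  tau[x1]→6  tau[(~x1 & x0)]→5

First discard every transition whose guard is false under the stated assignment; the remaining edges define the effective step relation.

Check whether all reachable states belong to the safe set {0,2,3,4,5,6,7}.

Answer: INVARIANT VIOLATED at state 1

Analysis:
Inv-set: {0,2,3,4,5,6,7}
R = {0,1}
  0: ok
  1: VIOLATES
reach 1 via a — violates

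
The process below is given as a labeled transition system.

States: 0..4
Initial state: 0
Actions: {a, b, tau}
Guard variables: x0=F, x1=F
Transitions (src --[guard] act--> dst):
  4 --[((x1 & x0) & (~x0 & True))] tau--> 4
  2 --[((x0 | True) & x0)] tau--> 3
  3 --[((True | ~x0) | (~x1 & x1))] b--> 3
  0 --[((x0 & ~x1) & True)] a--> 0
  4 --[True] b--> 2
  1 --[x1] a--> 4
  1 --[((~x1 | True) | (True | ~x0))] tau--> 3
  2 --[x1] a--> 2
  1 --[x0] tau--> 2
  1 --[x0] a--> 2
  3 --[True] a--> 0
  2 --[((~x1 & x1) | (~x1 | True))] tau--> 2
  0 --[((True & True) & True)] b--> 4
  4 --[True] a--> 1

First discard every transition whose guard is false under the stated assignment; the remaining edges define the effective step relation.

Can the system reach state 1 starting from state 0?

Answer: REACHABLE

Trace:
After dropping false guards: 7 live edges.
Layer 0: {0}
Layer 1: {4}  now seen {0,4}
Layer 2: {1,2}  now seen {0,1,2,4}
Layer 3: {3}  now seen {0,1,2,3,4}
R = {0,1,2,3,4}
witness 1: b·a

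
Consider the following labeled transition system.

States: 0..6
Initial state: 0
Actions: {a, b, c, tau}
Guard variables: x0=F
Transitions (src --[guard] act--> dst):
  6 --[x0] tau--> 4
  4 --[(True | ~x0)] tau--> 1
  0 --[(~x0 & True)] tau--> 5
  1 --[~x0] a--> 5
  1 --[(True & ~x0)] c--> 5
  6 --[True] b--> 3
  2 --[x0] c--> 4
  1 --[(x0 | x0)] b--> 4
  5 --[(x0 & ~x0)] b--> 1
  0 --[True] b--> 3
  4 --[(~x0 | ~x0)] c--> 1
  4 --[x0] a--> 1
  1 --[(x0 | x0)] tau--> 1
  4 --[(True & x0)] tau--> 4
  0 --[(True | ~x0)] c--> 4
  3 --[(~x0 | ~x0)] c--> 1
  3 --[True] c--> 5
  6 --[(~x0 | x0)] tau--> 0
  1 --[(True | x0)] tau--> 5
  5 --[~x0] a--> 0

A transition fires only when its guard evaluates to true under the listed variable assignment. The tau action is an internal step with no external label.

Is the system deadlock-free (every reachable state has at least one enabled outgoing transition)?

Reach set: {0,1,3,4,5}
  0: b→3  c→4  tau→5  [3 exit(s)]
  1: a→5  c→5  tau→5  [3 exit(s)]
  3: c→1  c→5  [2 exit(s)]
  4: c→1  tau→1  [2 exit(s)]
  5: a→0  [1 exit(s)]

Answer: DEADLOCK-FREE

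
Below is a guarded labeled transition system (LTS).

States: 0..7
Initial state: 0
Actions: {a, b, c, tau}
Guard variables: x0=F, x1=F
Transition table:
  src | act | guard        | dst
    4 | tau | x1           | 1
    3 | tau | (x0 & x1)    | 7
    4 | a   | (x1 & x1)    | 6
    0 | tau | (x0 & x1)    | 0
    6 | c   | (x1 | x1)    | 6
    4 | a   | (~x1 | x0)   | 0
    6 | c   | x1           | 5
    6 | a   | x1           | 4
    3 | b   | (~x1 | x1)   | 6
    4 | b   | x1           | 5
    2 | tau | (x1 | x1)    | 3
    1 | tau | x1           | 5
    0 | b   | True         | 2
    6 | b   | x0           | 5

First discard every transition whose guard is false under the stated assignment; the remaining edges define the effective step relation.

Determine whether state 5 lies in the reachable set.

Answer: UNREACHABLE

Trace:
3 transition(s) survive guard evaluation.
L0 = {0}
L1 = {2}  total {0,2}
R = {0,2}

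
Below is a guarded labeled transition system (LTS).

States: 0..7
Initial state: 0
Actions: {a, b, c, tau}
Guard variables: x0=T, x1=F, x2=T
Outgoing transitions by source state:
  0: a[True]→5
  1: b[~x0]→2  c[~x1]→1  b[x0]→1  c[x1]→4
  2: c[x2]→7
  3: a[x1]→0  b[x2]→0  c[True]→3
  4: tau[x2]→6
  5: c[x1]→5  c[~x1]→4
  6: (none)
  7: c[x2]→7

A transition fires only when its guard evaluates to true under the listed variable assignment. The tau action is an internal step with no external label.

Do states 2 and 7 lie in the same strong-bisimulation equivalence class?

Answer: BISIMILAR

Trace:
Refine partition for ~:
  π0 = {{0,1,2,3,4,5,6,7}}
  π1 = {{0},{1,3},{2,5,7},{4},{6}}
  π2 = {{0},{1},{2,7},{3},{4},{5},{6}}
7 equivalence class(es) (converged in 3)
2∈{2,7}, 7∈{2,7}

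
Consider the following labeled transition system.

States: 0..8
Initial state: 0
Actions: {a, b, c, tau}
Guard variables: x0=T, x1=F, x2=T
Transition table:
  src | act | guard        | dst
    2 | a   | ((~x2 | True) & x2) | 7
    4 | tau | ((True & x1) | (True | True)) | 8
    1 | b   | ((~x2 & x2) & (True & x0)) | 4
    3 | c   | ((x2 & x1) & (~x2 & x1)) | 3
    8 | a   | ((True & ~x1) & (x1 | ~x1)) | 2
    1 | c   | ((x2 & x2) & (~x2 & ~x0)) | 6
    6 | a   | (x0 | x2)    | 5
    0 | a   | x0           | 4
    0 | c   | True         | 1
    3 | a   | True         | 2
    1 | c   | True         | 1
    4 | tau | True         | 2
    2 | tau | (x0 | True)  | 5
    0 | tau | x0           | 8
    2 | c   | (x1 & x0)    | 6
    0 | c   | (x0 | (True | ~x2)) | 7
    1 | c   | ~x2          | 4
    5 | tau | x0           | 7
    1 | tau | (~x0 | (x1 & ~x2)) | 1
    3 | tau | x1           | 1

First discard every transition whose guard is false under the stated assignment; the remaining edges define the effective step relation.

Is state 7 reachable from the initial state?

After dropping false guards: 13 live edges.
depth 0: {0}
depth 1: {1,4,7,8}  cumulative {0,1,4,7,8}
depth 2: {2}  cumulative {0,1,2,4,7,8}
depth 3: {5}  cumulative {0,1,2,4,5,7,8}
R = {0,1,2,4,5,7,8}
trace reaching 7: c

Answer: REACHABLE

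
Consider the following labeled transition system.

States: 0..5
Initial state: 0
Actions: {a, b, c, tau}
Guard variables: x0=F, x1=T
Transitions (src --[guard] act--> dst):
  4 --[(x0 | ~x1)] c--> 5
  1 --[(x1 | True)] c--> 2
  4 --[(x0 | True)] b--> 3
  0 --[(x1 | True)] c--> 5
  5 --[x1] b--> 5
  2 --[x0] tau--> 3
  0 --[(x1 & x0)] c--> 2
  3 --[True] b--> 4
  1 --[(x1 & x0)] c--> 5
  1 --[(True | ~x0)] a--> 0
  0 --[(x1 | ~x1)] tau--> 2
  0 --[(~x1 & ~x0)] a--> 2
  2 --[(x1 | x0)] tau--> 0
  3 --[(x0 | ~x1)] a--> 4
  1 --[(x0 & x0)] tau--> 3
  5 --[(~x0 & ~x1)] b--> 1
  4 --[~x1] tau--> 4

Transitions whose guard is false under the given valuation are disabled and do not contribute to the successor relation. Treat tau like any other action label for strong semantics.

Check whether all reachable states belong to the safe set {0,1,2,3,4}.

Safe = {0,1,2,3,4}
Reachable = {0,2,5}
  0: ✓
  2: ✓
  5: ✗ unsafe
witness against invariant: c → 5

Answer: INVARIANT VIOLATED at state 5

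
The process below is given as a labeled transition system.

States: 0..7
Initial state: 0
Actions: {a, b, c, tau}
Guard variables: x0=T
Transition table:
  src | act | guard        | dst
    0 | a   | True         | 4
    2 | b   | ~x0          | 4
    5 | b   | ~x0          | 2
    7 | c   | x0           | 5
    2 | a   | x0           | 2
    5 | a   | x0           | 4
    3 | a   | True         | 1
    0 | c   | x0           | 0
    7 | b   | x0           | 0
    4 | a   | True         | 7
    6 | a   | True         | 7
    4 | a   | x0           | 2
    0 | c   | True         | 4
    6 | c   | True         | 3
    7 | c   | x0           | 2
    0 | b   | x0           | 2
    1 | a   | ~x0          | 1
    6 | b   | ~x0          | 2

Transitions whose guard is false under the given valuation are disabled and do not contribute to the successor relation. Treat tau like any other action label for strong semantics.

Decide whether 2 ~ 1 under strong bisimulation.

Answer: NOT BISIMILAR

Analysis:
Compute ~ classes (split until stable):
  round 0: {{0,1,2,3,4,5,6,7}}
  round 1: {{0},{1},{2,3,4,5},{6},{7}}
  round 2: {{0},{1},{2,5},{3},{4},{6},{7}}
  round 3: {{0},{1},{2},{3},{4},{5},{6},{7}}
8 equivalence class(es) (converged in 4)
[2]={2}  [1]={1}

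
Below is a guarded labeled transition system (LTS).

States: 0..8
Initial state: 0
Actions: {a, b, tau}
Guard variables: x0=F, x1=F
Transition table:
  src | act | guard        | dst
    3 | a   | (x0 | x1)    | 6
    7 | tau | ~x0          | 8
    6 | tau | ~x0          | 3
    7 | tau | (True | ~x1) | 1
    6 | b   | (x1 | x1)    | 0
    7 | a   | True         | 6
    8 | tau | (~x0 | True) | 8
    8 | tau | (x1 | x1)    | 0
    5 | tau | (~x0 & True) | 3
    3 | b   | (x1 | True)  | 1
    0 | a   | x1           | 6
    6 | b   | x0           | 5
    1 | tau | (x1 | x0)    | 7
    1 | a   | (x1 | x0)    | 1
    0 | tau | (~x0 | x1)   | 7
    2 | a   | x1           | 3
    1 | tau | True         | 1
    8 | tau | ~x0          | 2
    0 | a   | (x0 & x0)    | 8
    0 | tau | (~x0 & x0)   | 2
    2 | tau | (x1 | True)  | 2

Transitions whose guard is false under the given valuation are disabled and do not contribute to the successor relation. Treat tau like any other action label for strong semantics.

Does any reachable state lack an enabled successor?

Reachable = {0,1,2,3,6,7,8}
  0: tau→7  [1 exit(s)]
  1: tau→1  [1 exit(s)]
  2: tau→2  [1 exit(s)]
  3: b→1  [1 exit(s)]
  6: tau→3  [1 exit(s)]
  7: a→6  tau→1  tau→8  [3 exit(s)]
  8: tau→2  tau→8  [2 exit(s)]

Answer: DEADLOCK-FREE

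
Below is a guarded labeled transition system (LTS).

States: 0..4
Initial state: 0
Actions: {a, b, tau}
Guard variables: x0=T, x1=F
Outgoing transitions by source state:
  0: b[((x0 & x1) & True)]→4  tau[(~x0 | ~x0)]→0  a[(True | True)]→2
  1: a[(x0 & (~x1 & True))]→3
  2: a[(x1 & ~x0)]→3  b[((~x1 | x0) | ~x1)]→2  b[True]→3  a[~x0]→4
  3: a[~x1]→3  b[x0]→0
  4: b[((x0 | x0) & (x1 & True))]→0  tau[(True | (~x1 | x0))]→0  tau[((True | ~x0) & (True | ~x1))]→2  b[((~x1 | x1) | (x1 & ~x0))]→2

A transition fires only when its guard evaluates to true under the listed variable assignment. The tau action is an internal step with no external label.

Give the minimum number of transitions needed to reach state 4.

Answer: UNREACHABLE

Analysis:
Breadth-first toward 4:
  Layer 0: {0}
  Layer 1: {2}
  Layer 2: {3}
4 never appears.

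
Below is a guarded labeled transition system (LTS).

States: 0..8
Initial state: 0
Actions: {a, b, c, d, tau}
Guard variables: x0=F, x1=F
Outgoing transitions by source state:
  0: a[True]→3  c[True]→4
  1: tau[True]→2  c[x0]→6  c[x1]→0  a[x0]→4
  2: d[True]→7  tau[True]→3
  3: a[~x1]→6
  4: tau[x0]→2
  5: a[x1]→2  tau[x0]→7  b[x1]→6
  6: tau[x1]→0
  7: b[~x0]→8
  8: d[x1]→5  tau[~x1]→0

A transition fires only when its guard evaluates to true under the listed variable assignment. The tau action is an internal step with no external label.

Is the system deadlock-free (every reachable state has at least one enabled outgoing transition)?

R = {0,3,4,6}
  0: a→3  c→4  [2 out]
  3: a→6  [1 out]
  4: ∅  [deadlock]
  6: ∅  [deadlock]
witness 4: c

Answer: DEADLOCK at state 4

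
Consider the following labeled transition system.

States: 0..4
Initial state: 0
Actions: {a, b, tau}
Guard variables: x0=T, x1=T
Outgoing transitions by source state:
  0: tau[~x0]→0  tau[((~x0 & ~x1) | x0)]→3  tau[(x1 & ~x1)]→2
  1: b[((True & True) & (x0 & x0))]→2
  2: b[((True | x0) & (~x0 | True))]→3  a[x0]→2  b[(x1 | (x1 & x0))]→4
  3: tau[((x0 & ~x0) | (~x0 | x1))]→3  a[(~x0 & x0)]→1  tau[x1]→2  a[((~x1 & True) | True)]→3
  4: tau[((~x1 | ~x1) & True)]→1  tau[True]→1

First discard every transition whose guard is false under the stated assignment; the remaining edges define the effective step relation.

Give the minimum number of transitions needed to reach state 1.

Answer: 4

Analysis:
Breadth-first toward 1:
  L0 = {0}
  L1 = {3}
  L2 = {2}
  L3 = {4}
  L4 = {1}
depth(1)=4, e.g. tau·tau·b·tau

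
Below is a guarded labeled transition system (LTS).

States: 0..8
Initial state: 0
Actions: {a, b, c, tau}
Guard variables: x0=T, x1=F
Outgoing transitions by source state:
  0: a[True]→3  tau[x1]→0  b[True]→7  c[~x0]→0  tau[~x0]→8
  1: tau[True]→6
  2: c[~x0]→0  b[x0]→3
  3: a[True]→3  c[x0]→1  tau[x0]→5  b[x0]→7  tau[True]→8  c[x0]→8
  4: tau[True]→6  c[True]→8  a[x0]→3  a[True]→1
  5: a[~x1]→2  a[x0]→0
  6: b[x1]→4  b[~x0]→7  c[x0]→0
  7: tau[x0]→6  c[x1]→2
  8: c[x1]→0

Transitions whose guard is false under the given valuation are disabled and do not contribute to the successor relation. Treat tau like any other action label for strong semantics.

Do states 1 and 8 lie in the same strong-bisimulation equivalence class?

Answer: NOT BISIMILAR

Analysis:
Bisimulation quotient by refinement:
  π0 = {{0,1,2,3,4,5,6,7,8}}
  π1 = {{0},{1,7},{2},{3},{4},{5},{6},{8}}
8 equivalence class(es) (converged in 2)
[1]={1,7}  [8]={8}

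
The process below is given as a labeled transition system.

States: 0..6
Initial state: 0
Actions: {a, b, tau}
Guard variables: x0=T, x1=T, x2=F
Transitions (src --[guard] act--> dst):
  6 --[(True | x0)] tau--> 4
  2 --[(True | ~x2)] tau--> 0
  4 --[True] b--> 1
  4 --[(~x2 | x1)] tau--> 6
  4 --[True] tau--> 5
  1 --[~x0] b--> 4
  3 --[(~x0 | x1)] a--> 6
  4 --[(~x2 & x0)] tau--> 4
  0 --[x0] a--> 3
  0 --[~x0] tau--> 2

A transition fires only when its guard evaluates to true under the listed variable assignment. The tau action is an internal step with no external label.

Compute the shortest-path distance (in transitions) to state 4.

Answer: 3

Working:
BFS to 4:
  Layer 0: {0}
  Layer 1: {3}
  Layer 2: {6}
  Layer 3: {4}
first hit 4 at d=3 via a·a·tau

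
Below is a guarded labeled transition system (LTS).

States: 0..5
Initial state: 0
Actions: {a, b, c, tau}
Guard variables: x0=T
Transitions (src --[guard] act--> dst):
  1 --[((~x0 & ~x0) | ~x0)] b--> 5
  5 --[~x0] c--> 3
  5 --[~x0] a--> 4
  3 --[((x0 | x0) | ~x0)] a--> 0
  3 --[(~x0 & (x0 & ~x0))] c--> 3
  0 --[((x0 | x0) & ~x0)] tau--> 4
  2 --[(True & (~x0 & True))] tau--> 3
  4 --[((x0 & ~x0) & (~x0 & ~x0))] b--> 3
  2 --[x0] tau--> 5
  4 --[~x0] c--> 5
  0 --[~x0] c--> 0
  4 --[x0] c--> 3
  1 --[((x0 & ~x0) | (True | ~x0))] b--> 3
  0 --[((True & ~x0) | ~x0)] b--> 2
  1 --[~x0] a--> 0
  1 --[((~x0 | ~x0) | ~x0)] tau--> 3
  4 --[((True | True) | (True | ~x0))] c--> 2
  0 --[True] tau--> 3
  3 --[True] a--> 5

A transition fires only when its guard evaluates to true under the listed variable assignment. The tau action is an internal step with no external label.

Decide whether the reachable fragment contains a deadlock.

Reachable = {0,3,5}
  0: tau→3  [1 exit(s)]
  3: a→0  a→5  [2 exit(s)]
  5: ∅  [deadlock]
trace reaching 5: tau·a

Answer: DEADLOCK at state 5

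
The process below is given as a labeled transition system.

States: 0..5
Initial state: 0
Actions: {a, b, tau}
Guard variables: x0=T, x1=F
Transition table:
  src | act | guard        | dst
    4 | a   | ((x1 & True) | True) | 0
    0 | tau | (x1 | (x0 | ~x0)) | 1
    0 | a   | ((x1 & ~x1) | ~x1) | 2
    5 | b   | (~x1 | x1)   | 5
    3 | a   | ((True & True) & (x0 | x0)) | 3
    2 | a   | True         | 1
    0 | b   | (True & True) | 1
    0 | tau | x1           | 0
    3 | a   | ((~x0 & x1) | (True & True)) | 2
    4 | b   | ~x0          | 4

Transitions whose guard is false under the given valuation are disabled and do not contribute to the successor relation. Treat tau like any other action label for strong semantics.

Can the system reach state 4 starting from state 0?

Answer: UNREACHABLE

Analysis:
After dropping false guards: 8 live edges.
depth 0: {0}
depth 1: {1,2}  now seen {0,1,2}
Reachable = {0,1,2}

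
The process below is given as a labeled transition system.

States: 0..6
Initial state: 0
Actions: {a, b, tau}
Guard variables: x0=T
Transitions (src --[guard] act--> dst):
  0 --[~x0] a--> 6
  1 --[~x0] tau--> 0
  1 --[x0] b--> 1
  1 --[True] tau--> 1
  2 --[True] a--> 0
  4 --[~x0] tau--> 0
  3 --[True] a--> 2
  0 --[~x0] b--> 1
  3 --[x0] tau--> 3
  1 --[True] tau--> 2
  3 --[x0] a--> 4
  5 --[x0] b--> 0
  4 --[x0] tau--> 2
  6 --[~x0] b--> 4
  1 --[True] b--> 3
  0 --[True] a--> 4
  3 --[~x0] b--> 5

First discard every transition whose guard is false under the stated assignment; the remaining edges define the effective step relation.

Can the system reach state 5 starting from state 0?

Answer: UNREACHABLE

Analysis:
After dropping false guards: 11 live edges.
depth 0: {0}
depth 1: {4}  total {0,4}
depth 2: {2}  total {0,2,4}
Reachable = {0,2,4}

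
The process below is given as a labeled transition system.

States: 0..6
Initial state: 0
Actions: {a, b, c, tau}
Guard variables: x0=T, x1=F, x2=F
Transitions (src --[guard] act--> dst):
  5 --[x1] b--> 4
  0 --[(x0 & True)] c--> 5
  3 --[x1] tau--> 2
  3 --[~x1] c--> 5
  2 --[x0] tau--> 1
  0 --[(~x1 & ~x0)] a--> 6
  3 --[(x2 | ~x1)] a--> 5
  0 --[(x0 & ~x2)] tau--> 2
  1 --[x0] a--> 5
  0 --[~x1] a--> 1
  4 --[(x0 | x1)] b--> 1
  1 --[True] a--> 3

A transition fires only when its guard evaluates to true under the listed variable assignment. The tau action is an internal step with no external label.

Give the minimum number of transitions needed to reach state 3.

Answer: 2

Trace:
Breadth-first toward 3:
  depth 0: {0}
  depth 1: {1,2,5}
  depth 2: {3}
first hit 3 at d=2 via a·a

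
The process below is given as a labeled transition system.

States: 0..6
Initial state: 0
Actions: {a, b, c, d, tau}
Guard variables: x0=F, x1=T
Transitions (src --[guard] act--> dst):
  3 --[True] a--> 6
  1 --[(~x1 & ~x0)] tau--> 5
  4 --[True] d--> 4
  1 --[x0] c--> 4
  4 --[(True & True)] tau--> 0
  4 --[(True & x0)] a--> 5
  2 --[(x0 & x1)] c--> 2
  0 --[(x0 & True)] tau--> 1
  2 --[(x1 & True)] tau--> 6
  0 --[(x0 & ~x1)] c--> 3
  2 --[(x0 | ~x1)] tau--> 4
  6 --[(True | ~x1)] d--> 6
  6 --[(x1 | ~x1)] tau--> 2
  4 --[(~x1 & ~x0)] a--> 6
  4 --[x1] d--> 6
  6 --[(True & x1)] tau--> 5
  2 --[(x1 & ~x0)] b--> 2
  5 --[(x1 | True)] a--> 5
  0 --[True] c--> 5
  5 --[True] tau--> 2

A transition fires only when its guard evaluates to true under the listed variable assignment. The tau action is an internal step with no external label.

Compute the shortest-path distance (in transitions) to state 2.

Answer: 2

Trace:
Breadth-first toward 2:
  Layer 0: {0}
  Layer 1: {5}
  Layer 2: {2}
depth(2)=2, e.g. c·tau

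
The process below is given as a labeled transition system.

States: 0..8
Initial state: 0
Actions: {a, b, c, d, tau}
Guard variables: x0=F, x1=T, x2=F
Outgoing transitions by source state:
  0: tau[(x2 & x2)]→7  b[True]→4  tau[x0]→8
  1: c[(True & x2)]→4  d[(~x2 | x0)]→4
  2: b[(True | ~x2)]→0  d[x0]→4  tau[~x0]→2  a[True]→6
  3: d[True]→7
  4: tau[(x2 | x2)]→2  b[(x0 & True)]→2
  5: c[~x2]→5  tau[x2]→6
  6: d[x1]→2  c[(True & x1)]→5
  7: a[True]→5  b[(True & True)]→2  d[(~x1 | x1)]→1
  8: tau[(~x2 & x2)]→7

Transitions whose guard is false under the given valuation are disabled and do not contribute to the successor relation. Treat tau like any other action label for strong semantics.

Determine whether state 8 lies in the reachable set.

12 transition(s) survive guard evaluation.
Layer 0: {0}
Layer 1: {4}  total {0,4}
Reachable = {0,4}

Answer: UNREACHABLE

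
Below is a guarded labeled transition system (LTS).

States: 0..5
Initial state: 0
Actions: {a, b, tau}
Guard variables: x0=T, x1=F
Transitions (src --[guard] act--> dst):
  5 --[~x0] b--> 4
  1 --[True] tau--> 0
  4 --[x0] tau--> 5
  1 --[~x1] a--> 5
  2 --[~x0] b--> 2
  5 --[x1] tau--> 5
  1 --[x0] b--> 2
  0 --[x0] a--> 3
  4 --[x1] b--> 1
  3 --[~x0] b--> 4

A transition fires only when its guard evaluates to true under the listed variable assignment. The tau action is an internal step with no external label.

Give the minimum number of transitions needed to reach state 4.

Layered search for 4:
  L0 = {0}
  L1 = {3}
4 never appears.

Answer: UNREACHABLE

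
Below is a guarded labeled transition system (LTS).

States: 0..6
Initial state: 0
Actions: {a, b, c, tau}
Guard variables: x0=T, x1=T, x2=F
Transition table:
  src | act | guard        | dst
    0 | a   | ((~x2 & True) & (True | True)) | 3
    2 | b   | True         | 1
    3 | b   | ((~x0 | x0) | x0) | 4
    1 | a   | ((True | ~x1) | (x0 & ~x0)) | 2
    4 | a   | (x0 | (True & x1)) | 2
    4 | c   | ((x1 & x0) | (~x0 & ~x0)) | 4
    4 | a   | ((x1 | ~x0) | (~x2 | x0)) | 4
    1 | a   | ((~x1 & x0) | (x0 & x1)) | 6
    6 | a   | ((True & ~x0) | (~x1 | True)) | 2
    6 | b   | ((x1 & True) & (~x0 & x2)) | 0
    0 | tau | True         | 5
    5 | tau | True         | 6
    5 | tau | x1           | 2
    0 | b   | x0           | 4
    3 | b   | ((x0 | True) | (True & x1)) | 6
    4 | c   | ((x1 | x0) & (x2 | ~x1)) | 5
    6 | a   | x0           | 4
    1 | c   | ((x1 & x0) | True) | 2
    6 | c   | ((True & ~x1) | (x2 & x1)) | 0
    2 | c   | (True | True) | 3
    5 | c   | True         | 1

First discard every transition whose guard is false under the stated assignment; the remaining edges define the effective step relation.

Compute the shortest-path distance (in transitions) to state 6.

BFS to 6:
  depth 0: {0}
  depth 1: {3,4,5}
  depth 2: {1,2,6}
6 enters at depth 2; path a·b

Answer: 2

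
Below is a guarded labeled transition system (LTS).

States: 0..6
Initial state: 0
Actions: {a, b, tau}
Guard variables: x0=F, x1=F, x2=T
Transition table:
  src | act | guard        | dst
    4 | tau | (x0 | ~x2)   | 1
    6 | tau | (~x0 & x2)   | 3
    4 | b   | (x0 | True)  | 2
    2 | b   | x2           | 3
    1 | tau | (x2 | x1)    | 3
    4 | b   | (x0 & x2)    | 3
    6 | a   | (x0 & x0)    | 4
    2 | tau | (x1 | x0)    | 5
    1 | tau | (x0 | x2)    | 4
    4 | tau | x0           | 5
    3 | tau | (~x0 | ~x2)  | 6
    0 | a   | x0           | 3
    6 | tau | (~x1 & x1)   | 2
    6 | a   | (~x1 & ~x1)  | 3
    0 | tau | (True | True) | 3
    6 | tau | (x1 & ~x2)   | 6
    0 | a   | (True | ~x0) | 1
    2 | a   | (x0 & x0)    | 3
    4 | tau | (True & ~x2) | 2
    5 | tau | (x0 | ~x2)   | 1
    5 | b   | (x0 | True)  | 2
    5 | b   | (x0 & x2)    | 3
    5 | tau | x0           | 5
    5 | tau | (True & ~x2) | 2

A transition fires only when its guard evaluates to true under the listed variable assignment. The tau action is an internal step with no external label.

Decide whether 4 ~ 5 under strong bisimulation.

Answer: BISIMILAR

Trace:
Refine partition for ~:
  round 0: {{0,1,2,3,4,5,6}}
  round 1: {{0,6},{1,3},{2,4,5}}
  round 2: {{0,6},{1},{2},{3},{4,5}}
  round 3: {{0},{1},{2},{3},{4,5},{6}}
6 equivalence class(es) (converged in 4)
class of 4: {4,5}; class of 5: {4,5}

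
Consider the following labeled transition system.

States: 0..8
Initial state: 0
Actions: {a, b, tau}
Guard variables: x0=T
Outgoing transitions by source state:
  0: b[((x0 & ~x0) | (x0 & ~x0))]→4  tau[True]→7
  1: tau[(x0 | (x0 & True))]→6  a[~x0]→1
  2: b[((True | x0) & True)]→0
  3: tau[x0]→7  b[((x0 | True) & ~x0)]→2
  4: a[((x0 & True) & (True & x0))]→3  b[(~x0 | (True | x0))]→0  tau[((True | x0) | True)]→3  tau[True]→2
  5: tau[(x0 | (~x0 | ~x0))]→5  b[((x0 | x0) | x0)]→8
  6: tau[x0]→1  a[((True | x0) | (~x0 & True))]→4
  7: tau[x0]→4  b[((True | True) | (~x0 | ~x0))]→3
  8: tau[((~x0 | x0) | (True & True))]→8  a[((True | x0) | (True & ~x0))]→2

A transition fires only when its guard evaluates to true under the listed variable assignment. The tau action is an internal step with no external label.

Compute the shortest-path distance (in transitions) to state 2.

BFS to 2:
  Layer 0: {0}
  Layer 1: {7}
  Layer 2: {3,4}
  Layer 3: {2}
2 enters at depth 3; path tau·tau·tau

Answer: 3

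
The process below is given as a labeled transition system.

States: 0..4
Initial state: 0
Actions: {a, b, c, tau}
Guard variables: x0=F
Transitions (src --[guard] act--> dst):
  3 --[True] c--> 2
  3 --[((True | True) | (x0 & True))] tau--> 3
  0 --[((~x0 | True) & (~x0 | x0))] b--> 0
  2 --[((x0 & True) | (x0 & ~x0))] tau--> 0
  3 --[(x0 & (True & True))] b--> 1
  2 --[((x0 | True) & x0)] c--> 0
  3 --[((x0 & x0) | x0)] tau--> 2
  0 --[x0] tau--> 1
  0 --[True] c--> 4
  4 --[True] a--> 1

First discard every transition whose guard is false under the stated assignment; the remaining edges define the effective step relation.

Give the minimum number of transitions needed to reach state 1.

Answer: 2

Trace:
Layered search for 1:
  Layer 0: {0}
  Layer 1: {4}
  Layer 2: {1}
1 enters at depth 2; path c·a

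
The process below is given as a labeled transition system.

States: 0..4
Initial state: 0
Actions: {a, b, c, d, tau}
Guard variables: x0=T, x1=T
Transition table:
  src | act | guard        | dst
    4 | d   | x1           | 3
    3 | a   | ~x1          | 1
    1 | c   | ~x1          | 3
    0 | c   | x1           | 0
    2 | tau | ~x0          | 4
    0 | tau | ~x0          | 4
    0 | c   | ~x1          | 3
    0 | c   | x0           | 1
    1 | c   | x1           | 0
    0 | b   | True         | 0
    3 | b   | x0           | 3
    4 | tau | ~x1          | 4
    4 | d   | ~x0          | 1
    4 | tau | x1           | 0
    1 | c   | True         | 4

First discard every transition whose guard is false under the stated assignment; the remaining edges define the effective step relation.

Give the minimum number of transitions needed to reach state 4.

Answer: 2

Working:
BFS to 4:
  L0 = {0}
  L1 = {1}
  L2 = {4}
4 enters at depth 2; path c·c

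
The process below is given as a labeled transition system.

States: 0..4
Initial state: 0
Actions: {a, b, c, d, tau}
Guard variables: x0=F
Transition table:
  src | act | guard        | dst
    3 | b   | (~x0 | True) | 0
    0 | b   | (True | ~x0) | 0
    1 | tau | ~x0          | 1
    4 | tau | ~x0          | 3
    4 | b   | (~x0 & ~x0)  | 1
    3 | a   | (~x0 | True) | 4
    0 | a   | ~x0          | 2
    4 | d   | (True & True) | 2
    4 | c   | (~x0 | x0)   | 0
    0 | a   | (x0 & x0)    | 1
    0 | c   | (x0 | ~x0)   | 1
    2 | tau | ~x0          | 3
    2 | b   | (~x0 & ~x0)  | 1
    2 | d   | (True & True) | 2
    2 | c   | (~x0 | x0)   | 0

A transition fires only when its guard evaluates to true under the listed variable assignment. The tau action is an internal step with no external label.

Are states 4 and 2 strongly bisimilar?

Bisimulation quotient by refinement:
  π0 = {{0,1,2,3,4}}
  π1 = {{0},{1},{2,4},{3}}
4 equivalence class(es) (converged in 2)
class of 4: {2,4}; class of 2: {2,4}

Answer: BISIMILAR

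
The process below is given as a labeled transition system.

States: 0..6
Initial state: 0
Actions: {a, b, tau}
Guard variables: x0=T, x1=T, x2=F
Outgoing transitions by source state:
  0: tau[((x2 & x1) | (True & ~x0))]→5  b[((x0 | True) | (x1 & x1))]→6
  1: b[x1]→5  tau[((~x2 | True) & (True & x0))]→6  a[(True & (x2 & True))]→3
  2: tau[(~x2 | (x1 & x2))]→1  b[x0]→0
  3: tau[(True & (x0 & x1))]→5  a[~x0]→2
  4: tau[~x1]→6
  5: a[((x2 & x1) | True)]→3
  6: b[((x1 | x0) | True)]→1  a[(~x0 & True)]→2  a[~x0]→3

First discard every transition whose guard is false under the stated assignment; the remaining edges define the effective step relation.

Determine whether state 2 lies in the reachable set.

Answer: UNREACHABLE

Working:
After dropping false guards: 8 live edges.
depth 0: {0}
depth 1: {6}  total {0,6}
depth 2: {1}  total {0,1,6}
depth 3: {5}  total {0,1,5,6}
depth 4: {3}  total {0,1,3,5,6}
R = {0,1,3,5,6}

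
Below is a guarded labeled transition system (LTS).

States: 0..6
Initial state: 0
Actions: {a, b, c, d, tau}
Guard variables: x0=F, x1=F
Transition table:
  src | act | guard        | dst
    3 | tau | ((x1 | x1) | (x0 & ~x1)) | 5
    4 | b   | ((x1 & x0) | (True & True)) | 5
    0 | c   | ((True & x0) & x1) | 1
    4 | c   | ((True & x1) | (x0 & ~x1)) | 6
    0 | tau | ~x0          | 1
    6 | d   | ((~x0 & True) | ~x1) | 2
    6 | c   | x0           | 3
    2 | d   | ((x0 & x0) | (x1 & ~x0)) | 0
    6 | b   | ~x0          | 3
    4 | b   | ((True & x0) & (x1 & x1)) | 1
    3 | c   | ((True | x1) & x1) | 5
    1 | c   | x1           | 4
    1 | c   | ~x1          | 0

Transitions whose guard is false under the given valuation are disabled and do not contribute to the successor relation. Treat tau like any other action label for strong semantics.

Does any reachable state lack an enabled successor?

Answer: DEADLOCK-FREE

Analysis:
R = {0,1}
  0: tau→1  [deg 1]
  1: c→0  [deg 1]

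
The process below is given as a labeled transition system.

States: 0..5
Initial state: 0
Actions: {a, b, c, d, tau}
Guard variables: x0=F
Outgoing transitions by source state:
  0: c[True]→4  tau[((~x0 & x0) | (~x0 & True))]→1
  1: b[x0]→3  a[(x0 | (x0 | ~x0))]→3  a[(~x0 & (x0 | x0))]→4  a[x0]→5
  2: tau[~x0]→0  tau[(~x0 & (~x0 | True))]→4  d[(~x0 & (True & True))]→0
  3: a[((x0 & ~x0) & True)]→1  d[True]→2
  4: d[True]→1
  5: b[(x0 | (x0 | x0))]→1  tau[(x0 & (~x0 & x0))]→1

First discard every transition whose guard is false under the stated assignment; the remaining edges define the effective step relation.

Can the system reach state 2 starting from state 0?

Answer: REACHABLE

Working:
Guard filter leaves 8 enabled edge(s).
depth 0: {0}
depth 1: {1,4}  total {0,1,4}
depth 2: {3}  total {0,1,3,4}
depth 3: {2}  total {0,1,2,3,4}
R = {0,1,2,3,4}
Path to 2: tau·a·d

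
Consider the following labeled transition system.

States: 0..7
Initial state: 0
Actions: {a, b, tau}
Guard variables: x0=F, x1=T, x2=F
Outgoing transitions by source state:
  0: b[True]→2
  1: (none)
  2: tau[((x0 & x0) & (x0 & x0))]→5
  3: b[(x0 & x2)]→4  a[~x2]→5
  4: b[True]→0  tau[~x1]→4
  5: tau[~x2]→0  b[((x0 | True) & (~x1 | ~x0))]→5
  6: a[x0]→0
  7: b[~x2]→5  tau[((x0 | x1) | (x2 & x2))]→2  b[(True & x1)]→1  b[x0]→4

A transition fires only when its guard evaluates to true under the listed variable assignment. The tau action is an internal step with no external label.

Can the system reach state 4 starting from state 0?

8 transition(s) survive guard evaluation.
L0 = {0}
L1 = {2}  now seen {0,2}
Reach set: {0,2}

Answer: UNREACHABLE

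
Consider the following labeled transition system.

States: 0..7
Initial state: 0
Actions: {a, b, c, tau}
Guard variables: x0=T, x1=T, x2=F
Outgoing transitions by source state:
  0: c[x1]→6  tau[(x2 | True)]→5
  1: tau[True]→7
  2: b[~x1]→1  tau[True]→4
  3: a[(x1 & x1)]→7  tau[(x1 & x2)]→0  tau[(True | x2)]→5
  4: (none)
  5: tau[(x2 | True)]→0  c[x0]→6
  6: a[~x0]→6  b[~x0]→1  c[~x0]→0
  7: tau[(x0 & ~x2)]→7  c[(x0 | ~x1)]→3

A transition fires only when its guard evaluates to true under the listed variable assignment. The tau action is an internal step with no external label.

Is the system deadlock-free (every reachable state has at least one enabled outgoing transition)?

Reach set: {0,5,6}
  0: c→6  tau→5  [2 exit(s)]
  5: c→6  tau→0  [2 exit(s)]
  6: ∅  [deadlock]
Path to 6: c

Answer: DEADLOCK at state 6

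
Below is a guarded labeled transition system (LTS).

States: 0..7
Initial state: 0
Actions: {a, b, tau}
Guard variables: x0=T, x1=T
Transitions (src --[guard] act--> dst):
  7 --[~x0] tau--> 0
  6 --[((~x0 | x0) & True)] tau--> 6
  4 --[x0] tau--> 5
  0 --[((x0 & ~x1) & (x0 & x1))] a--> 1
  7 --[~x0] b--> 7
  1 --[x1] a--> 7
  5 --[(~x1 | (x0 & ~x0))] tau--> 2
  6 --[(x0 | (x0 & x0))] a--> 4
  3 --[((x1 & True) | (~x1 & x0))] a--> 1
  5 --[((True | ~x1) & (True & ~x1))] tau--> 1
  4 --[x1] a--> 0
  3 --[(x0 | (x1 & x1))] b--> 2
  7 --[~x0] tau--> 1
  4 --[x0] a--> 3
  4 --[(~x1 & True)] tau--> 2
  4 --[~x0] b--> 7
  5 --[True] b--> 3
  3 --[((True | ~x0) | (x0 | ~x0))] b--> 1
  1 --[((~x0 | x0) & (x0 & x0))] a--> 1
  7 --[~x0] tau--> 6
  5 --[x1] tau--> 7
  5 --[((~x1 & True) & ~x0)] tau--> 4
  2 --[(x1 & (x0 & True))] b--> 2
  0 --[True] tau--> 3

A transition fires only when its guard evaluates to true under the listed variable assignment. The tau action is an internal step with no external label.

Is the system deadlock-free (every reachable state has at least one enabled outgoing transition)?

Reach set: {0,1,2,3,7}
  0: tau→3  [1 out]
  1: a→1  a→7  [2 out]
  2: b→2  [1 out]
  3: a→1  b→1  b→2  [3 out]
  7: ∅  [no exit]
Path to 7: tau·a·a

Answer: DEADLOCK at state 7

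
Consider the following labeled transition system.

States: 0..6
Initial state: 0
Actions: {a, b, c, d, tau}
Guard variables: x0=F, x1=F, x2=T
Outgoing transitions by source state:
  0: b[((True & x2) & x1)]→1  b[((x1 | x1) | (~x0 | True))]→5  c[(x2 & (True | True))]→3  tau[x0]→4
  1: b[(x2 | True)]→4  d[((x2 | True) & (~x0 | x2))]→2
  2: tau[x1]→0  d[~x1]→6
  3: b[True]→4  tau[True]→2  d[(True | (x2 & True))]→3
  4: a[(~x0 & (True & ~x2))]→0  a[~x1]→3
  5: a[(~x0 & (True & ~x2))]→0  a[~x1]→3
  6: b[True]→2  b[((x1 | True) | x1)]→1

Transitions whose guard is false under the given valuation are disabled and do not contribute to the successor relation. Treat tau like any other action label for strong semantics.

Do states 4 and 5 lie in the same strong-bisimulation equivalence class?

Refine partition for ~:
  P[0] = {{0,1,2,3,4,5,6}}
  P[1] = {{0},{1},{2},{3},{4,5},{6}}
6 equivalence class(es) (converged in 2)
class of 4: {4,5}; class of 5: {4,5}

Answer: BISIMILAR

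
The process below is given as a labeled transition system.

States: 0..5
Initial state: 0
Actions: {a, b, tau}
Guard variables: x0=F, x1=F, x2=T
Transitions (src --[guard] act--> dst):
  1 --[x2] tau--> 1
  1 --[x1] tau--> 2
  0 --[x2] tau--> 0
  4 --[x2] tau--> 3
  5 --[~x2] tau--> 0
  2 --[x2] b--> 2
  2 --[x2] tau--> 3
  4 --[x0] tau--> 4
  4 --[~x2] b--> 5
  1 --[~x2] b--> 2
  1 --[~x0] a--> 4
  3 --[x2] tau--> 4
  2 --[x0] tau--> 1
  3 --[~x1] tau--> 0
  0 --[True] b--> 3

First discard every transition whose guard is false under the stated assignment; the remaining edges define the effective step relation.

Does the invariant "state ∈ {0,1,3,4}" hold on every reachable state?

Answer: INVARIANT HOLDS

Trace:
Safe = {0,1,3,4}
R = {0,3,4}
  0: ok
  3: ok
  4: ok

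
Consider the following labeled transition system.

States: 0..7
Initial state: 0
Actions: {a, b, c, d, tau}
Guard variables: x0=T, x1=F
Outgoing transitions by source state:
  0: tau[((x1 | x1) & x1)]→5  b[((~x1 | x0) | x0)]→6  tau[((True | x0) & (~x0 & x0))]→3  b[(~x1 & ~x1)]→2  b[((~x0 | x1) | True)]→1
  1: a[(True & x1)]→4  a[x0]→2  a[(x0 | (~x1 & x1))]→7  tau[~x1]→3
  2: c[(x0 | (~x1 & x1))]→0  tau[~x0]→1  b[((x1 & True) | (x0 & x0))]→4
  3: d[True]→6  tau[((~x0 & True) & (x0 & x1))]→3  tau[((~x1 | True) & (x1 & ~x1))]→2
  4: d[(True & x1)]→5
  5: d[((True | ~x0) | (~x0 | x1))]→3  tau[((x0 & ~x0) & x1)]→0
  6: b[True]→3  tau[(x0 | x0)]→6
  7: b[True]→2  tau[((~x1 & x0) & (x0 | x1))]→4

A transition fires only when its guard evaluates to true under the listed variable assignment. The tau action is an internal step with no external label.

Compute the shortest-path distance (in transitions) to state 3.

Layered search for 3:
  L0 = {0}
  L1 = {1,2,6}
  L2 = {3,4,7}
first hit 3 at d=2 via b·tau

Answer: 2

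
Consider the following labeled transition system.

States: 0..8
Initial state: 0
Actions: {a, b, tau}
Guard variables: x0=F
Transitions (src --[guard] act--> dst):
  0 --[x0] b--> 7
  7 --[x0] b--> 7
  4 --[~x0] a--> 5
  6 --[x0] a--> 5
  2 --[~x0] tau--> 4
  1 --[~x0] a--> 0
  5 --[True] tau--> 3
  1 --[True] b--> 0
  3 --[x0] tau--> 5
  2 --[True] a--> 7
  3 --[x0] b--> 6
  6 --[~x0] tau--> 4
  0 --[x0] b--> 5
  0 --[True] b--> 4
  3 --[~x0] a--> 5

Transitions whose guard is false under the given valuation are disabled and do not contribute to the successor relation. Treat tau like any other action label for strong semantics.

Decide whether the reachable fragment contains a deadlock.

Answer: DEADLOCK-FREE

Analysis:
Reach set: {0,3,4,5}
  0: b→4  [deg 1]
  3: a→5  [deg 1]
  4: a→5  [deg 1]
  5: tau→3  [deg 1]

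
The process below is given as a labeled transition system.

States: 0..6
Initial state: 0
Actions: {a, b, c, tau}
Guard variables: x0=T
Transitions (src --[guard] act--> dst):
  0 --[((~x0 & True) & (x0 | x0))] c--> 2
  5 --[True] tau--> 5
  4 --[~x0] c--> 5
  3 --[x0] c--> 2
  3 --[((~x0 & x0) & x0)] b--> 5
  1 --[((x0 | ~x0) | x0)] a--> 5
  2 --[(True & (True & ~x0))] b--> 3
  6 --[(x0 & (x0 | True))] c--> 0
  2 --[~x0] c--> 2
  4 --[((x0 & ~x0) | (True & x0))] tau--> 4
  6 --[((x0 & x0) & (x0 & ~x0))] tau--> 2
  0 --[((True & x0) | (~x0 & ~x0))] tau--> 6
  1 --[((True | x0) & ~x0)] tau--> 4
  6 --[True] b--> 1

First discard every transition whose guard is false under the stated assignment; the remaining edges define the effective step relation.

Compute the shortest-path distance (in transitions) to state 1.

Layered search for 1:
  Layer 0: {0}
  Layer 1: {6}
  Layer 2: {1}
first hit 1 at d=2 via tau·b

Answer: 2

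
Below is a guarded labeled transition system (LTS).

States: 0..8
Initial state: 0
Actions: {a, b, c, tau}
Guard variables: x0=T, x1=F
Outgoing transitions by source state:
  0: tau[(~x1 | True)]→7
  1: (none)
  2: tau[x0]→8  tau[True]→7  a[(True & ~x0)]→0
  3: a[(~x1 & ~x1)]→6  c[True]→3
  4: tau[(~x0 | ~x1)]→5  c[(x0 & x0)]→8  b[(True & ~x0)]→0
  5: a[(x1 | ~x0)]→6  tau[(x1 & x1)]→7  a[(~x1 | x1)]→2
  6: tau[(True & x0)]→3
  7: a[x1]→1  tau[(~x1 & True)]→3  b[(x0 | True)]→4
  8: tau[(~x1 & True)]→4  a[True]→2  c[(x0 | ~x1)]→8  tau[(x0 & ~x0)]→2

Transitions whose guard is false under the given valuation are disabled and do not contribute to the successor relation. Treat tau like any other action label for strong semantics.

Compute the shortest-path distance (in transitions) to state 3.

Answer: 2

Analysis:
Breadth-first toward 3:
  L0 = {0}
  L1 = {7}
  L2 = {3,4}
first hit 3 at d=2 via tau·tau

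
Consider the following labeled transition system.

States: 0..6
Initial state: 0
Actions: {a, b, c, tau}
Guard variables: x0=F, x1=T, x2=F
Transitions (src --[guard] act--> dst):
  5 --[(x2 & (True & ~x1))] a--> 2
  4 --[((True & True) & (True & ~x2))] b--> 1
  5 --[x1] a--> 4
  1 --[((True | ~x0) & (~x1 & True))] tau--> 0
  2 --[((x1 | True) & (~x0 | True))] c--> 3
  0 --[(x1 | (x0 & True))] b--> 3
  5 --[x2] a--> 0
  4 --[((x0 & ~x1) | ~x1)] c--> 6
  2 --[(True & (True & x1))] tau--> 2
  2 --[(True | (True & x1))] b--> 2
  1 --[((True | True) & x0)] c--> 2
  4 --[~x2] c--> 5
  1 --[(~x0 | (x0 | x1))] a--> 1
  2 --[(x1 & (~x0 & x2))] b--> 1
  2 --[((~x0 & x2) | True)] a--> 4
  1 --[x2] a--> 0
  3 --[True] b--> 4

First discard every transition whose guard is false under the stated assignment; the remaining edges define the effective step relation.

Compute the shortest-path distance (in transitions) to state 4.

BFS to 4:
  L0 = {0}
  L1 = {3}
  L2 = {4}
depth(4)=2, e.g. b·b

Answer: 2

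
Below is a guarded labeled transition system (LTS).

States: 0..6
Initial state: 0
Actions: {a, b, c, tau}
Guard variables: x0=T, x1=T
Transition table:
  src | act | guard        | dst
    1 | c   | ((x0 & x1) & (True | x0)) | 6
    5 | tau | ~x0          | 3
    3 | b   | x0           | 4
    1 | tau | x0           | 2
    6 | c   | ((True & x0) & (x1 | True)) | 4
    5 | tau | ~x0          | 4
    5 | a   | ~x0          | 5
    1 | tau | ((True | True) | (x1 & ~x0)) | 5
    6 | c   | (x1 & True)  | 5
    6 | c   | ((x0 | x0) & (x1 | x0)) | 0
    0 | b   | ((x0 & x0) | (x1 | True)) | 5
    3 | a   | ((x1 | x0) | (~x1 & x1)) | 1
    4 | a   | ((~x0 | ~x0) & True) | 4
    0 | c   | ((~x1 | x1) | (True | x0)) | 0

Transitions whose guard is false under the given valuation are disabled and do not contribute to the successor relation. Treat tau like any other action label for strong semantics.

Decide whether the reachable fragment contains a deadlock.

Answer: DEADLOCK at state 5

Trace:
Reachable = {0,5}
  0: b→5  c→0  [deg 2]
  5: ∅  [STUCK]
witness 5: b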